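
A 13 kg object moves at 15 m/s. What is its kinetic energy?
KE = ½mv² = ½×13×15² = 1462.5 J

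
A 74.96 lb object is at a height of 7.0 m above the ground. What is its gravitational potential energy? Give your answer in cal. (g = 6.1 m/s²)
PE = mgh = 34 kg × 6.1 m/s² × 7 m = 1452 J = 347.0 cal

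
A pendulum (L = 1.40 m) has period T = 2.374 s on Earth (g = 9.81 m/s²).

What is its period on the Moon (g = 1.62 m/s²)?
T = 2π√(L/g), so T_moon/T_earth = √(g_earth/g_moon)
T_moon = 2π√(1.4/1.62) = 5.841 s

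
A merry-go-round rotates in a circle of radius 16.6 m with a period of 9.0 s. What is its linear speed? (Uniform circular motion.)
v = 2πr/T = 2π×16.6/9.0 = 11.59 m/s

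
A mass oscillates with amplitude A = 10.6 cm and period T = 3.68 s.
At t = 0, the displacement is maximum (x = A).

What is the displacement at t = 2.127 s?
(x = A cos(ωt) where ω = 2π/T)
ω = 2π/T = 2π/3.68 = 1.707 rad/s
x = A cos(ωt) = 10.6×cos(1.707×2.127) = -9.353 cm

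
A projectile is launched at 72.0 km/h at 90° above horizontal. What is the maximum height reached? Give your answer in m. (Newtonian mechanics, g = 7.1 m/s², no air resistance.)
H = v₀²sin²(θ)/(2g) (with unit conversion) = 28.17 m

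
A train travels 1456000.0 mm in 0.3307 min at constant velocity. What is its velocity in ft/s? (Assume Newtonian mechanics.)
v = d/t (with unit conversion) = 240.7 ft/s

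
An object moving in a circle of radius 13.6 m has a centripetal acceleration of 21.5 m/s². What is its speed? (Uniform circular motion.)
v = √(a_c × r) = √(21.5 × 13.6) = 17.1 m/s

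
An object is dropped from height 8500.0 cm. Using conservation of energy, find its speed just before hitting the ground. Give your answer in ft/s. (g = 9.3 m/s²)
mgh = ½mv² → v = √(2gh) = √(2×9.3×85) = 39.76 m/s = 130.5 ft/s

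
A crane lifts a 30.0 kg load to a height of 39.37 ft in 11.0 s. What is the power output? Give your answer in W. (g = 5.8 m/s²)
W = mgh = 30×5.8×12 = 2088 J
P = W/t = 2088/11 = 189.8 W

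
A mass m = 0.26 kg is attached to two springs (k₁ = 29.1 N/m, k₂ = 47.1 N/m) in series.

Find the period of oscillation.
k_eq = k₁k₂/(k₁+k₂) = 17.99 N/m
T = 2π√(m/k_eq) = 2π√(0.26/17.99) = 0.7554 s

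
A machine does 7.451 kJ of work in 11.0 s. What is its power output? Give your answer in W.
P = W/t = 7451 J / 11 s = 677.4 W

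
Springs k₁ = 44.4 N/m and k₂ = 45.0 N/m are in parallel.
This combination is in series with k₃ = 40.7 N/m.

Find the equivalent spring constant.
k₁₂ = k₁ + k₂ = 89.4 N/m (parallel)
1/k_eq = 1/k₁₂ + 1/k₃ → k_eq = 27.97 N/m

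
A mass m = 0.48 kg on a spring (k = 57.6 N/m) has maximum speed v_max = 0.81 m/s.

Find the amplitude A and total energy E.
½mv²_max = ½kA² → A = v_max√(m/k) = 0.81×√(0.48/57.6) = 0.07394 m = 7.394 cm
E = ½mv²_max = ½×0.48×0.81² = 0.1575 J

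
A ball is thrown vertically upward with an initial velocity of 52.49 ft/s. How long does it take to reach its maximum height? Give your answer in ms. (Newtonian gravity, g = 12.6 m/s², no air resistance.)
t_up = v₀/g (with unit conversion) = 1270.0 ms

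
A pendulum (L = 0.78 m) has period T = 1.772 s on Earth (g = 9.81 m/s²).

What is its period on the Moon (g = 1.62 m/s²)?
T = 2π√(L/g), so T_moon/T_earth = √(g_earth/g_moon)
T_moon = 2π√(0.78/1.62) = 4.36 s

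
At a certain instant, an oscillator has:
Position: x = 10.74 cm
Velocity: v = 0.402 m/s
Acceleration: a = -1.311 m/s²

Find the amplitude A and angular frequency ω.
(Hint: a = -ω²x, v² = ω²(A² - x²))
a = −ω²x → ω = √(|a|/x) = √(1.311/0.1074) = 3.494 rad/s
v² = ω²(A² − x²) → A = √(x² + v²/ω²) = √(0.1074² + 0.402²/3.494²) = 0.1574 m = 15.74 cm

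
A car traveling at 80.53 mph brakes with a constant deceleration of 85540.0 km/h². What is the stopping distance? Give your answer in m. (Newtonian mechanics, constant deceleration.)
d = v₀² / (2a) (with unit conversion) = 98.18 m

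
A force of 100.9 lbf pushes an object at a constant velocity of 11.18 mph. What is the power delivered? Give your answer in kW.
P = Fv = 448.8 N × 4.998 m/s = 2243 W = 2.243 kW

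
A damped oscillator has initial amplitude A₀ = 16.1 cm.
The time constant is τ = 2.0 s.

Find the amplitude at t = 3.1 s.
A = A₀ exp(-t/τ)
A = A₀ exp(−t/τ) = 16.1×exp(−3.1/2.0) = 3.417 cm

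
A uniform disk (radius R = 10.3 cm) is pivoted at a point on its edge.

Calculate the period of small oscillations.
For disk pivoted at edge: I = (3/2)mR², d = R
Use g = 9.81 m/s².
I/m = (3/2)R² = 0.01591 m²; d = R = 0.103 m
T = 2π√((3/2)R²/(gR)) = 2π√(3R/(2g)) = 0.7885 s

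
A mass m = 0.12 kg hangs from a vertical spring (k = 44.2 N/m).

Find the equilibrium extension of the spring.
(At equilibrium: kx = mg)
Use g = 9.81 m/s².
x_eq = mg/k = 0.12×9.81/44.2 = 0.02663 m = 2.663 cm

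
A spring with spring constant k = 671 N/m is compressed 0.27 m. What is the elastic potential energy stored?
PE = ½kx² = ½×671×0.27² = 24.46 J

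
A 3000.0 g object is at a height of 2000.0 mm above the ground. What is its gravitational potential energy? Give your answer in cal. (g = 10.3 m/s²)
PE = mgh = 3 kg × 10.3 m/s² × 2 m = 61.8 J = 14.77 cal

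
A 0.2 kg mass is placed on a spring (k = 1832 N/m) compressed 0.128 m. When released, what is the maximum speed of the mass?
½kx² = ½mv² → v = x√(k/m) = 0.128×√(1832/0.2) = 12.25 m/s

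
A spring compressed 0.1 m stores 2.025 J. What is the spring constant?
PE = ½kx² → k = 2PE/x² = 2×2.025/0.1² = 405.0 N/m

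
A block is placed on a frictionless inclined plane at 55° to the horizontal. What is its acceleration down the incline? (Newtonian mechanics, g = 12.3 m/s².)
a = g sin(θ) = 12.3 × sin(55°) = 12.3 × 0.8192 = 10.08 m/s²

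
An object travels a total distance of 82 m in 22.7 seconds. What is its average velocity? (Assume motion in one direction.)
v_avg = Δd / Δt = 82 / 22.7 = 3.61 m/s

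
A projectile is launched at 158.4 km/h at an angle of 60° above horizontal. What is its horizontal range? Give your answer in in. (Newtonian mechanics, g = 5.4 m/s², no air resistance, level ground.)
R = v₀² sin(2θ) / g (with unit conversion) = 12220.0 in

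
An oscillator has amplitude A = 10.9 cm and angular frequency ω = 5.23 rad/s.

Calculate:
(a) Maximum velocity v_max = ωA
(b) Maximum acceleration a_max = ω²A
v_max = ωA = 5.23×0.109 = 0.5701 m/s
a_max = ω²A = 5.23²×0.109 = 2.981 m/s²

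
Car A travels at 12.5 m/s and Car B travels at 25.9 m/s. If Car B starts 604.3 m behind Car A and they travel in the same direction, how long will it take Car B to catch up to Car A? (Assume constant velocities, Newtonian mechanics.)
Relative speed: v_rel = 25.9 - 12.5 = 13.4 m/s
Time to catch: t = d₀/v_rel = 604.3/13.4 = 45.1 s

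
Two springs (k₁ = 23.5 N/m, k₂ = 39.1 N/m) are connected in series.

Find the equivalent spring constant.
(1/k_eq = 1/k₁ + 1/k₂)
1/k_eq = 1/23.5 + 1/39.1 = 0.068129; k_eq = 14.68 N/m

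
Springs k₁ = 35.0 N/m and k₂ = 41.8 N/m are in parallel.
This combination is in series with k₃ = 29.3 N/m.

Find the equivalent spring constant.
k₁₂ = k₁ + k₂ = 76.8 N/m (parallel)
1/k_eq = 1/k₁₂ + 1/k₃ → k_eq = 21.21 N/m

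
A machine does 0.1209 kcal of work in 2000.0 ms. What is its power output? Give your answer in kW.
P = W/t = 505.8 J / 2 s = 252.9 W = 0.2529 kW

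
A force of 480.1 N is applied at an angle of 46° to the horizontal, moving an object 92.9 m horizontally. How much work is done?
W = Fd cosθ = 480.1×92.9×cos(46°) = 30983.0 J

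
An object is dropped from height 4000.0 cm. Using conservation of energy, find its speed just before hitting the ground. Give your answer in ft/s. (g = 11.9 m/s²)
mgh = ½mv² → v = √(2gh) = √(2×11.9×40) = 30.85 m/s = 101.2 ft/s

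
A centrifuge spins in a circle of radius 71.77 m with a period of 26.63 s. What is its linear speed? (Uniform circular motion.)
v = 2πr/T = 2π×71.77/26.63 = 16.93 m/s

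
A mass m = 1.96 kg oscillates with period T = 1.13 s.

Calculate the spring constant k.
T = 2π√(m/k) → k = m(2π/T)² = 1.96×(2π/1.13)² = 60.6 N/m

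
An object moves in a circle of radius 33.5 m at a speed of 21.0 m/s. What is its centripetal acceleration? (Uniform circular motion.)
a_c = v²/r = 21.0²/33.5 = 441/33.5 = 13.16 m/s²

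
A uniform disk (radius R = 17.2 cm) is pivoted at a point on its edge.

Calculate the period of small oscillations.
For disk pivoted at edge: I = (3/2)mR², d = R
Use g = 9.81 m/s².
I/m = (3/2)R² = 0.04438 m²; d = R = 0.172 m
T = 2π√((3/2)R²/(gR)) = 2π√(3R/(2g)) = 1.019 s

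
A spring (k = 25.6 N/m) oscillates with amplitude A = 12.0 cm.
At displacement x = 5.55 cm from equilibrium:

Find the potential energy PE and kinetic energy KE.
E_total = ½kA² = ½×25.6×(0.12)² = 0.1843 J
PE = ½kx² = ½×25.6×(0.0555)² = 0.03943 J
KE = E_total − PE = 0.1449 J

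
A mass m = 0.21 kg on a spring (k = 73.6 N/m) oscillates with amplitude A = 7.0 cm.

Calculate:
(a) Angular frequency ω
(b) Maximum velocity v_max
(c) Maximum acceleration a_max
ω = √(k/m) = √(73.6/0.21) = 18.72 rad/s
v_max = ωA = 18.72×0.07 = 1.31 m/s
a_max = ω²A = 18.72²×0.07 = 24.53 m/s²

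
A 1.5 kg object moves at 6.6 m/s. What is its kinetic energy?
KE = ½mv² = ½×1.5×6.6² = 32.67 J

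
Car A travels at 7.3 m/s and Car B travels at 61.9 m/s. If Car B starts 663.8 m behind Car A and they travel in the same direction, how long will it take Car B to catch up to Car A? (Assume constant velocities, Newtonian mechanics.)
Relative speed: v_rel = 61.9 - 7.3 = 54.6 m/s
Time to catch: t = d₀/v_rel = 663.8/54.6 = 12.16 s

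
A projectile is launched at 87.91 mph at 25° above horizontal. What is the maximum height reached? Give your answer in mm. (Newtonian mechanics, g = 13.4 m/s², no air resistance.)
H = v₀²sin²(θ)/(2g) (with unit conversion) = 10290.0 mm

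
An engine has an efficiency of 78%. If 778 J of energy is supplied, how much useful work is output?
W_out = η × W_in = 0.78 × 778 = 606.84 J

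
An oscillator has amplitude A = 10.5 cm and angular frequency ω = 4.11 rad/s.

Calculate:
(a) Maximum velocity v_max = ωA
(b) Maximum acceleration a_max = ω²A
v_max = ωA = 4.11×0.105 = 0.4315 m/s
a_max = ω²A = 4.11²×0.105 = 1.774 m/s²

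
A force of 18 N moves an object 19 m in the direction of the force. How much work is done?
W = Fd = 18×19 = 342.0 J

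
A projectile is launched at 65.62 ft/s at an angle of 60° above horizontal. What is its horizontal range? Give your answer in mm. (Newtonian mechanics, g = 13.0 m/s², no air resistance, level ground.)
R = v₀² sin(2θ) / g (with unit conversion) = 26650.0 mm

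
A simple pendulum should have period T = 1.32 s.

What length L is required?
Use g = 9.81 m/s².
T = 2π√(L/g) → L = g(T/2π)² = 9.81×(1.32/2π)² = 0.433 m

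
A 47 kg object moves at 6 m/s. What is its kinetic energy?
KE = ½mv² = ½×47×6² = 846.0 J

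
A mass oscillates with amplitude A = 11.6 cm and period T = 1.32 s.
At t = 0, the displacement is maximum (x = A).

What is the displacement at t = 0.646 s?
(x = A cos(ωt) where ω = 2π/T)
ω = 2π/T = 2π/1.32 = 4.76 rad/s
x = A cos(ωt) = 11.6×cos(4.76×0.646) = -11.57 cm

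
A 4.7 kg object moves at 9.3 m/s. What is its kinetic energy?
KE = ½mv² = ½×4.7×9.3² = 203.2515 J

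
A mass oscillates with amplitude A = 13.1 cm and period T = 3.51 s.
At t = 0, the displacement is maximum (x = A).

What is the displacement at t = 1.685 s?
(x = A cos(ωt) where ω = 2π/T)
ω = 2π/T = 2π/3.51 = 1.79 rad/s
x = A cos(ωt) = 13.1×cos(1.79×1.685) = -13 cm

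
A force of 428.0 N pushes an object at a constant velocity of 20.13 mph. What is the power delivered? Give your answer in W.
P = Fv = 428 N × 8.999 m/s = 3852 W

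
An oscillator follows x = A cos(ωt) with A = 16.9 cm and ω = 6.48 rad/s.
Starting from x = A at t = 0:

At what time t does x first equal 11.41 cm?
cos(ωt) = x/A = 11.41/16.9 = 0.6751
ωt = arccos(0.6751) = 0.8296 rad
t = 0.8296/6.48 = 0.128 s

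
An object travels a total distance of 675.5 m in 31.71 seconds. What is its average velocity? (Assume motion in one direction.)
v_avg = Δd / Δt = 675.5 / 31.71 = 21.3 m/s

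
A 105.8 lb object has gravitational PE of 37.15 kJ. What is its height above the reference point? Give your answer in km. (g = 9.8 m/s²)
PE = mgh → h = PE/(mg) = 3.715e+04 J / (47.99 kg × 9.8 m/s²) = 78.99 m = 0.07899 km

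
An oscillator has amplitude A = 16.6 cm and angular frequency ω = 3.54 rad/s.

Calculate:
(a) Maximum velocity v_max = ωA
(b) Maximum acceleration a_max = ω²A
v_max = ωA = 3.54×0.166 = 0.5876 m/s
a_max = ω²A = 3.54²×0.166 = 2.08 m/s²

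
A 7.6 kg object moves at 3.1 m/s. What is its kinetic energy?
KE = ½mv² = ½×7.6×3.1² = 36.518 J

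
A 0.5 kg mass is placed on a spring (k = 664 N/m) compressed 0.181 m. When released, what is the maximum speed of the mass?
½kx² = ½mv² → v = x√(k/m) = 0.181×√(664/0.5) = 6.596 m/s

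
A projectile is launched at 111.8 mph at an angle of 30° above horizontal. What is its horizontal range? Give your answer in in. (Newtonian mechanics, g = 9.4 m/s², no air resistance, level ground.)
R = v₀² sin(2θ) / g (with unit conversion) = 9060.0 in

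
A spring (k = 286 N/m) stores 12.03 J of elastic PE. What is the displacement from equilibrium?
PE = ½kx² → x = √(2PE/k) = √(2×12.03/286) = 0.29 m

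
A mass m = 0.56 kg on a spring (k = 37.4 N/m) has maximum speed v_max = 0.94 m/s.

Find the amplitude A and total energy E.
½mv²_max = ½kA² → A = v_max√(m/k) = 0.94×√(0.56/37.4) = 0.115 m = 11.5 cm
E = ½mv²_max = ½×0.56×0.94² = 0.2474 J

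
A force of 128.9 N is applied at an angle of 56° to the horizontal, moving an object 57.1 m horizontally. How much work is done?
W = Fd cosθ = 128.9×57.1×cos(56°) = 4115.8 J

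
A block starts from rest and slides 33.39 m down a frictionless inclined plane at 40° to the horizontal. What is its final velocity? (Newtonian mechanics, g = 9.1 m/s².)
a = g sin(θ) = 9.1 × sin(40°) = 5.85 m/s²
v = √(2ad) = √(2 × 5.85 × 33.39) = 19.76 m/s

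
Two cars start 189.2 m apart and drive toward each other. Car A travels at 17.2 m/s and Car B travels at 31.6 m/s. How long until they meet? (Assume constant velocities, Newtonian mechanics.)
Combined speed: v_combined = 17.2 + 31.6 = 48.8 m/s
Time to meet: t = d/48.8 = 189.2/48.8 = 3.88 s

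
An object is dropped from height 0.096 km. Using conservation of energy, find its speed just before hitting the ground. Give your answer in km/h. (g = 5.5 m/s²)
mgh = ½mv² → v = √(2gh) = √(2×5.5×96) = 32.5 m/s = 117.0 km/h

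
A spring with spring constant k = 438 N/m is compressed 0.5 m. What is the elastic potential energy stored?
PE = ½kx² = ½×438×0.5² = 54.75 J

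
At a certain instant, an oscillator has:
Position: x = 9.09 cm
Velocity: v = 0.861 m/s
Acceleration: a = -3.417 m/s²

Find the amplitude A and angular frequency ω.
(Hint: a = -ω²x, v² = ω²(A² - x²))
a = −ω²x → ω = √(|a|/x) = √(3.417/0.0909) = 6.131 rad/s
v² = ω²(A² − x²) → A = √(x² + v²/ω²) = √(0.0909² + 0.861²/6.131²) = 0.1673 m = 16.73 cm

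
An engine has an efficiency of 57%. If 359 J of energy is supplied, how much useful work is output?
W_out = η × W_in = 0.57 × 359 = 204.63 J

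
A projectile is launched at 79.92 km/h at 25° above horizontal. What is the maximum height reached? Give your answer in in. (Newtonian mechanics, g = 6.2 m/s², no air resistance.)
H = v₀²sin²(θ)/(2g) (with unit conversion) = 279.5 in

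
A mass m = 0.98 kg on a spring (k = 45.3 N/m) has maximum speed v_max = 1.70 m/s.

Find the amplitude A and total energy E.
½mv²_max = ½kA² → A = v_max√(m/k) = 1.7×√(0.98/45.3) = 0.25 m = 25 cm
E = ½mv²_max = ½×0.98×1.7² = 1.416 J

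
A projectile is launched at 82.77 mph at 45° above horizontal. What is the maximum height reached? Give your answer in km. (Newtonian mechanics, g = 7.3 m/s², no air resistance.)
H = v₀²sin²(θ)/(2g) (with unit conversion) = 0.04689 km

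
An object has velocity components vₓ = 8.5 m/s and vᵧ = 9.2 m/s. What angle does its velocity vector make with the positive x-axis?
θ = arctan(vᵧ/vₓ) = arctan(9.2/8.5) = 47.26°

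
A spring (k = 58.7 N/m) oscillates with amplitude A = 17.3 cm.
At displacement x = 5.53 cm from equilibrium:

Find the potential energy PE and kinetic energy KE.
E_total = ½kA² = ½×58.7×(0.173)² = 0.8784 J
PE = ½kx² = ½×58.7×(0.0553)² = 0.08975 J
KE = E_total − PE = 0.7887 J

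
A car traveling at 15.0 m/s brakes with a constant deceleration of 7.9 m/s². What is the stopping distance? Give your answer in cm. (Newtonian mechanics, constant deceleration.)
d = v₀² / (2a) (with unit conversion) = 1424.0 cm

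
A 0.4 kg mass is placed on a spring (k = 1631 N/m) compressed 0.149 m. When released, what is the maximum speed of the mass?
½kx² = ½mv² → v = x√(k/m) = 0.149×√(1631/0.4) = 9.514 m/s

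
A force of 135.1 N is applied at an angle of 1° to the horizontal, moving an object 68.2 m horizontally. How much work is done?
W = Fd cosθ = 135.1×68.2×cos(1°) = 9212.4 J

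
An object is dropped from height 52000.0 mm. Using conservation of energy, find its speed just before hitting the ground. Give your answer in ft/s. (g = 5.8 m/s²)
mgh = ½mv² → v = √(2gh) = √(2×5.8×52) = 24.56 m/s = 80.58 ft/s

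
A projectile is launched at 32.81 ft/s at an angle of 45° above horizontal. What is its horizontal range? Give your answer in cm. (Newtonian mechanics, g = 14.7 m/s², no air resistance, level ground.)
R = v₀² sin(2θ) / g (with unit conversion) = 680.3 cm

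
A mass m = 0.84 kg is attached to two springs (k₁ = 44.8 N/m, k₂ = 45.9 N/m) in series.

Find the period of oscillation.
k_eq = k₁k₂/(k₁+k₂) = 22.67 N/m
T = 2π√(m/k_eq) = 2π√(0.84/22.67) = 1.209 s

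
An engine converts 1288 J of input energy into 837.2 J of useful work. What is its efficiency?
η = W_out/W_in = 837.2/1288 = 0.65 = 65.0%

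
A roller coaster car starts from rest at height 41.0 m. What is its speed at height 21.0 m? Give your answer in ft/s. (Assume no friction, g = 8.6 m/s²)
mgh₁ = ½mv₂² + mgh₂ → v₂ = √(2g(h₁−h₂)) = √(2×8.6×(41−21)) = 18.55 m/s = 60.85 ft/s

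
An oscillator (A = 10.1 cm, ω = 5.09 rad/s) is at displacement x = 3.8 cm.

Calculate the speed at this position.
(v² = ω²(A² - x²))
v = ω√(A² − x²) = 5.09×√(0.101² − 0.038²) = 0.4763 m/s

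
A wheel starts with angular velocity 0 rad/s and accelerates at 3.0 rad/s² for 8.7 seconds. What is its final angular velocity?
ω = ω₀ + αt = 0 + 3.0 × 8.7 = 26.1 rad/s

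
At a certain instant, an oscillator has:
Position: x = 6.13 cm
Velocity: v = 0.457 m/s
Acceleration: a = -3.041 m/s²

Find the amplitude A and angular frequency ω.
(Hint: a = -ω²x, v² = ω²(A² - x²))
a = −ω²x → ω = √(|a|/x) = √(3.041/0.0613) = 7.043 rad/s
v² = ω²(A² − x²) → A = √(x² + v²/ω²) = √(0.0613² + 0.457²/7.043²) = 0.08926 m = 8.926 cm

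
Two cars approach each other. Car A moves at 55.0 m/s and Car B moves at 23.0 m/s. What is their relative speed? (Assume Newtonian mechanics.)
v_rel = v_A + v_B = 55.0 + 23.0 = 78.0 m/s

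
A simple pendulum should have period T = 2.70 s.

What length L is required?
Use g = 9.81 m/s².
T = 2π√(L/g) → L = g(T/2π)² = 9.81×(2.7/2π)² = 1.811 m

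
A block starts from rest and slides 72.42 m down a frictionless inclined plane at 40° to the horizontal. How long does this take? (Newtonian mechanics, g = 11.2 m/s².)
a = g sin(θ) = 11.2 × sin(40°) = 7.2 m/s²
t = √(2d/a) = √(2 × 72.42 / 7.2) = 4.49 s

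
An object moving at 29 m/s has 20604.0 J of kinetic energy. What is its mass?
KE = ½mv² → m = 2KE/v² = 2×20604.0/29² = 49.0 kg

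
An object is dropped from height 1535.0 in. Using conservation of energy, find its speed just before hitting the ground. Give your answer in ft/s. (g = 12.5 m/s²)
mgh = ½mv² → v = √(2gh) = √(2×12.5×38.99) = 31.22 m/s = 102.4 ft/s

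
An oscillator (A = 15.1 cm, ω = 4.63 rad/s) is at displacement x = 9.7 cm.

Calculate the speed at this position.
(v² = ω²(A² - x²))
v = ω√(A² − x²) = 4.63×√(0.151² − 0.097²) = 0.5358 m/s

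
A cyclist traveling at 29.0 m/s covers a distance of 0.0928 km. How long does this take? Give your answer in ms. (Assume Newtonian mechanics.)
t = d/v (with unit conversion) = 3200.0 ms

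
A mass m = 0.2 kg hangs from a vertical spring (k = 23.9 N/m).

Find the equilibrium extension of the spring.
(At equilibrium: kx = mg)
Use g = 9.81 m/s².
x_eq = mg/k = 0.2×9.81/23.9 = 0.08209 m = 8.209 cm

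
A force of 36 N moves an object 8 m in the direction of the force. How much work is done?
W = Fd = 36×8 = 288.0 J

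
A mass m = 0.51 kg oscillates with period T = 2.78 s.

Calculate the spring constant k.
T = 2π√(m/k) → k = m(2π/T)² = 0.51×(2π/2.78)² = 2.605 N/m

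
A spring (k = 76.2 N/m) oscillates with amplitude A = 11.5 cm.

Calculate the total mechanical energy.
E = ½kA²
E = ½kA² = ½×76.2×(0.115)² = 0.5039 J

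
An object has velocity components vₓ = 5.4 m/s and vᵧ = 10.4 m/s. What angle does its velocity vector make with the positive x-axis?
θ = arctan(vᵧ/vₓ) = arctan(10.4/5.4) = 62.56°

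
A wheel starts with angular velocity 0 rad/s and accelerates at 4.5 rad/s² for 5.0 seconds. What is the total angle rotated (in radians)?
θ = ω₀t + ½αt² = 0×5.0 + ½×4.5×5.0² = 56.25 rad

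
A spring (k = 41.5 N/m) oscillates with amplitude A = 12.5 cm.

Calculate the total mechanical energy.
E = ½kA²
E = ½kA² = ½×41.5×(0.125)² = 0.3242 J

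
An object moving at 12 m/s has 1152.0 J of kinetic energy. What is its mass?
KE = ½mv² → m = 2KE/v² = 2×1152.0/12² = 16.0 kg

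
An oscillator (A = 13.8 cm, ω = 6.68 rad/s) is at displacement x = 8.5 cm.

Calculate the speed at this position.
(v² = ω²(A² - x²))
v = ω√(A² − x²) = 6.68×√(0.138² − 0.085²) = 0.7262 m/s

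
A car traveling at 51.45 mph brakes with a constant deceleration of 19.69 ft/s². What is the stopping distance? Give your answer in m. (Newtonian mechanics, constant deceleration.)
d = v₀² / (2a) (with unit conversion) = 44.07 m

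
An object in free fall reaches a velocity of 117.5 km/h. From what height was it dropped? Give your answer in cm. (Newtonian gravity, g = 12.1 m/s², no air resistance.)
h = v²/(2g) (with unit conversion) = 4402.0 cm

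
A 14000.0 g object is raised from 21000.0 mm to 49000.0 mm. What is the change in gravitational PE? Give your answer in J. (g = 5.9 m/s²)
ΔPE = mg(h₂ − h₁) = 14 kg × 5.9 m/s² × (49 − 21) m = 2313 J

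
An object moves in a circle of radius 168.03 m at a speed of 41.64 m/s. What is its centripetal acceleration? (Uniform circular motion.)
a_c = v²/r = 41.64²/168.03 = 1733.89/168.03 = 10.32 m/s²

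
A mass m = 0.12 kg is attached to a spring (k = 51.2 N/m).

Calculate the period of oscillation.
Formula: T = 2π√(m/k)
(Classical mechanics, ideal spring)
T = 2π√(m/k) = 2π√(0.12/51.2) = 0.3042 s; f = 1/T = 3.287 Hz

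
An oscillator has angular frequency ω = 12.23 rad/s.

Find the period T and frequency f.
T = 2π/ω = 2π/12.23 = 0.5138 s; f = ω/2π = 1.946 Hz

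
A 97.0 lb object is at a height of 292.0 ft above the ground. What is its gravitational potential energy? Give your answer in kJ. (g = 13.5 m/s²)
PE = mgh = 44 kg × 13.5 m/s² × 89 m = 5.287e+04 J = 52.87 kJ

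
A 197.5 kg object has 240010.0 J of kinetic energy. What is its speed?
KE = ½mv² → v = √(2KE/m) = √(2×240010.0/197.5) = 49.3 m/s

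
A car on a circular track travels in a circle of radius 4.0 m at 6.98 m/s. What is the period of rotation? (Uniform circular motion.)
T = 2πr/v = 2π×4.0/6.98 = 3.6 s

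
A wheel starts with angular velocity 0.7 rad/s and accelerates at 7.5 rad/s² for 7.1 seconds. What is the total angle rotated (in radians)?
θ = ω₀t + ½αt² = 0.7×7.1 + ½×7.5×7.1² = 194.01 rad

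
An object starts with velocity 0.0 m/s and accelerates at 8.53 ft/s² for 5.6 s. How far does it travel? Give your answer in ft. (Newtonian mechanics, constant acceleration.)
d = v₀t + ½at² (with unit conversion) = 133.8 ft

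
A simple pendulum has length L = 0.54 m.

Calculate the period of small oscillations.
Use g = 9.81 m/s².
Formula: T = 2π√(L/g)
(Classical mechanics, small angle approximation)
T = 2π√(L/g) = 2π√(0.54/9.81) = 1.474 s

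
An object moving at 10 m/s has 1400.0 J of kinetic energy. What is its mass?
KE = ½mv² → m = 2KE/v² = 2×1400.0/10² = 28.0 kg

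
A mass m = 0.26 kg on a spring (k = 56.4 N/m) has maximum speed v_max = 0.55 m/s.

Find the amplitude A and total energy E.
½mv²_max = ½kA² → A = v_max√(m/k) = 0.55×√(0.26/56.4) = 0.03734 m = 3.734 cm
E = ½mv²_max = ½×0.26×0.55² = 0.03933 J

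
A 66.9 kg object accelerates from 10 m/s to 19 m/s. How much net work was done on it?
W_net = ΔKE = ½m(v₂² − v₁²) = ½×66.9×(19² − 10²) = 8730.45 J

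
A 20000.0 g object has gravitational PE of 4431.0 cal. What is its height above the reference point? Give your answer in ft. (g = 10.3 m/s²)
PE = mgh → h = PE/(mg) = 1.854e+04 J / (20 kg × 10.3 m/s²) = 90 m = 295.3 ft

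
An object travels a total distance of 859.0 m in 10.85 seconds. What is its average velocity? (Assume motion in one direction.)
v_avg = Δd / Δt = 859.0 / 10.85 = 79.17 m/s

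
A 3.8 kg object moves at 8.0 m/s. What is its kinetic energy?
KE = ½mv² = ½×3.8×8.0² = 121.6 J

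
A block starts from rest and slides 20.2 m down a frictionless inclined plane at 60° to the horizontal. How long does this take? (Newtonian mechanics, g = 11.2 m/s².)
a = g sin(θ) = 11.2 × sin(60°) = 9.7 m/s²
t = √(2d/a) = √(2 × 20.2 / 9.7) = 2.04 s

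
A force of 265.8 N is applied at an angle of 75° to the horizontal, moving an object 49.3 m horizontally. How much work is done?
W = Fd cosθ = 265.8×49.3×cos(75°) = 3391.5 J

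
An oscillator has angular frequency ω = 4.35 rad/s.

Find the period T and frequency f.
T = 2π/ω = 2π/4.35 = 1.444 s; f = ω/2π = 0.6923 Hz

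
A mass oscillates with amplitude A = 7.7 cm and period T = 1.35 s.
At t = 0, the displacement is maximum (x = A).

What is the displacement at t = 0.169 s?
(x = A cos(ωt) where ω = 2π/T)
ω = 2π/T = 2π/1.35 = 4.654 rad/s
x = A cos(ωt) = 7.7×cos(4.654×0.169) = 5.438 cm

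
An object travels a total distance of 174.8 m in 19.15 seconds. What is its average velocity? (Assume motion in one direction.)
v_avg = Δd / Δt = 174.8 / 19.15 = 9.13 m/s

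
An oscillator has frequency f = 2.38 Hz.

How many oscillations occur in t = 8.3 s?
n = f×t = 2.38×8.3 = 19.75 oscillations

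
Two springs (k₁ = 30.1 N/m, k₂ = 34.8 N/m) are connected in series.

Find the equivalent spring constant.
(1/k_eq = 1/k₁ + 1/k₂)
1/k_eq = 1/30.1 + 1/34.8 = 0.061958; k_eq = 16.14 N/m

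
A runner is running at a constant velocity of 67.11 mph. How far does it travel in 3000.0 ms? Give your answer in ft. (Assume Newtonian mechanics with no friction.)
d = vt (with unit conversion) = 295.3 ft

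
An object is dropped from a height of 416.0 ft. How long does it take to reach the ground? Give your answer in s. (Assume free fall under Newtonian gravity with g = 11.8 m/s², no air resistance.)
t = √(2h/g) (with unit conversion) = 4.636 s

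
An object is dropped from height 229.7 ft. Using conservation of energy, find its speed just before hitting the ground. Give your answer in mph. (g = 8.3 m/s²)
mgh = ½mv² → v = √(2gh) = √(2×8.3×70.01) = 34.09 m/s = 76.26 mph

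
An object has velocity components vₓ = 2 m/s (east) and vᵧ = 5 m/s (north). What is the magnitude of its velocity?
|v| = √(vₓ² + vᵧ²) = √(2² + 5²) = √(29) = 5.39 m/s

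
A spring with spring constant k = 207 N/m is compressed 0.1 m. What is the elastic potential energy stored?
PE = ½kx² = ½×207×0.1² = 1.035 J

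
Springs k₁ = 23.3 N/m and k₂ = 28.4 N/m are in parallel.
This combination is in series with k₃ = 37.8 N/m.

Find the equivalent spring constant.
k₁₂ = k₁ + k₂ = 51.7 N/m (parallel)
1/k_eq = 1/k₁₂ + 1/k₃ → k_eq = 21.84 N/m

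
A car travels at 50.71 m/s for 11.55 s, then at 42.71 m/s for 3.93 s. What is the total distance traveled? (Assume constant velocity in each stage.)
d₁ = v₁t₁ = 50.71 × 11.55 = 585.701 m
d₂ = v₂t₂ = 42.71 × 3.93 = 167.85 m
d_total = 585.701 + 167.85 = 753.55 m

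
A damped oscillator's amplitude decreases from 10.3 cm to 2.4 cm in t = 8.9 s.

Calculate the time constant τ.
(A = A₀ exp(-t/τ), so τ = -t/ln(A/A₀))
A/A₀ = 2.4/10.3 = 0.233; ln(A/A₀) = -1.457
τ = −t/ln(A/A₀) = −8.9/-1.457 = 6.11 s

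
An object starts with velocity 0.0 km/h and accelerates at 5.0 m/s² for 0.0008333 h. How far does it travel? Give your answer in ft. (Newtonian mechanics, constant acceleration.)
d = v₀t + ½at² (with unit conversion) = 73.81 ft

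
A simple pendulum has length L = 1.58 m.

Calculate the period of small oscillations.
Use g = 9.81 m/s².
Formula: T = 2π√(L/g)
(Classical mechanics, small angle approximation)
T = 2π√(L/g) = 2π√(1.58/9.81) = 2.522 s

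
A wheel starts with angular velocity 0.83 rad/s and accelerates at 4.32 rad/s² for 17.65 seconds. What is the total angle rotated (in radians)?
θ = ω₀t + ½αt² = 0.83×17.65 + ½×4.32×17.65² = 687.54 rad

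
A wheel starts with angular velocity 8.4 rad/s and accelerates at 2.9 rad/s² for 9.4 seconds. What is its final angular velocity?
ω = ω₀ + αt = 8.4 + 2.9 × 9.4 = 35.66 rad/s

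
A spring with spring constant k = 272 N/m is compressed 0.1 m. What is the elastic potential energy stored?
PE = ½kx² = ½×272×0.1² = 1.36 J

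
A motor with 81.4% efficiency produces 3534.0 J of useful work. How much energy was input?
W_in = W_out/η = 3534.0/0.814 = 4341.5 J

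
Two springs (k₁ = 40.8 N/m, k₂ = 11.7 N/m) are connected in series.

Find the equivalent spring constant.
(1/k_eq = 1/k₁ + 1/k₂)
1/k_eq = 1/40.8 + 1/11.7 = 0.10998; k_eq = 9.093 N/m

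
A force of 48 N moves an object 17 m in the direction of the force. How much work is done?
W = Fd = 48×17 = 816.0 J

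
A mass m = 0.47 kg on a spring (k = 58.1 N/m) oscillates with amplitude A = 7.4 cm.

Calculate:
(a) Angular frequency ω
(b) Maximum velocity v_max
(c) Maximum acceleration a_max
ω = √(k/m) = √(58.1/0.47) = 11.12 rad/s
v_max = ωA = 11.12×0.074 = 0.8228 m/s
a_max = ω²A = 11.12²×0.074 = 9.148 m/s²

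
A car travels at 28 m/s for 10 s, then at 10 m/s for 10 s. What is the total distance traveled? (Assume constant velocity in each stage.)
d₁ = v₁t₁ = 28 × 10 = 280 m
d₂ = v₂t₂ = 10 × 10 = 100 m
d_total = 280 + 100 = 380 m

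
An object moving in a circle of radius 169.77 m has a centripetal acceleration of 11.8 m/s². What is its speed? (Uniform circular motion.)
v = √(a_c × r) = √(11.8 × 169.77) = 44.76 m/s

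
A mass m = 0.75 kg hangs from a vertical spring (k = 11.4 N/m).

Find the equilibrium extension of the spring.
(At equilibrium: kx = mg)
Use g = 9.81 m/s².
x_eq = mg/k = 0.75×9.81/11.4 = 0.6454 m = 64.54 cm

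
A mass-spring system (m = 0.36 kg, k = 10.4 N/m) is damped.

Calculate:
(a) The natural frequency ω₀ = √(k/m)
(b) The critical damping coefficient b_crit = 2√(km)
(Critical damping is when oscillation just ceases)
ω₀ = √(k/m) = √(10.4/0.36) = 5.375 rad/s
b_crit = 2√(km) = 2√(10.4×0.36) = 3.87 kg/s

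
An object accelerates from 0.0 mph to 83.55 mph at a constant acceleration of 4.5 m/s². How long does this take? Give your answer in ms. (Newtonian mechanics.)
t = (v - v₀)/a (with unit conversion) = 8300.0 ms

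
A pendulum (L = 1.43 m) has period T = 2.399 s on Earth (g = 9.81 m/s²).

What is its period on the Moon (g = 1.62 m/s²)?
T = 2π√(L/g), so T_moon/T_earth = √(g_earth/g_moon)
T_moon = 2π√(1.43/1.62) = 5.903 s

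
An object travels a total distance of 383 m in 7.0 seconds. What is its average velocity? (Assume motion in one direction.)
v_avg = Δd / Δt = 383 / 7.0 = 54.71 m/s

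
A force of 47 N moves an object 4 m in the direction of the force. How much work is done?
W = Fd = 47×4 = 188.0 J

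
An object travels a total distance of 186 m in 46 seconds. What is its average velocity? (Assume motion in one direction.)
v_avg = Δd / Δt = 186 / 46 = 4.04 m/s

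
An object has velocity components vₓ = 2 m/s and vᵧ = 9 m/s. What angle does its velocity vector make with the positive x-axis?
θ = arctan(vᵧ/vₓ) = arctan(9/2) = 77.47°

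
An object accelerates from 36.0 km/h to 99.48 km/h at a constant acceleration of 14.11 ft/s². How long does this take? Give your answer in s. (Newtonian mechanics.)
t = (v - v₀)/a (with unit conversion) = 4.1 s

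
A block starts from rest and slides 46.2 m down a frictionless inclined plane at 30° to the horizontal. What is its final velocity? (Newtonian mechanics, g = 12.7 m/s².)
a = g sin(θ) = 12.7 × sin(30°) = 6.35 m/s²
v = √(2ad) = √(2 × 6.35 × 46.2) = 24.22 m/s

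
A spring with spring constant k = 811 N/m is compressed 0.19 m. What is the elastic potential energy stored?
PE = ½kx² = ½×811×0.19² = 14.64 J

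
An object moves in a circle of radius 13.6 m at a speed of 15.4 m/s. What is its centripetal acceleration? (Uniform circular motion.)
a_c = v²/r = 15.4²/13.6 = 237.16/13.6 = 17.44 m/s²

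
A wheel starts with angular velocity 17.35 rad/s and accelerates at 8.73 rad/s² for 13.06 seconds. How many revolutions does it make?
θ = ω₀t + ½αt² = 17.35×13.06 + ½×8.73×13.06² = 971.1 rad
Revolutions = θ/(2π) = 971.1/(2π) = 154.56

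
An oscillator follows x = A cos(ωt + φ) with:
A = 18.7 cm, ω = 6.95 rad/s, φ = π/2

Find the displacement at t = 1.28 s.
x = A cos(ωt + φ) = 18.7×cos(6.95×1.28 + π/2) = -9.434 cm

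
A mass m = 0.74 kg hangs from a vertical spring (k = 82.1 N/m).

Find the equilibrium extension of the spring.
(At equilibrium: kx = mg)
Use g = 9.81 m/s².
x_eq = mg/k = 0.74×9.81/82.1 = 0.08842 m = 8.842 cm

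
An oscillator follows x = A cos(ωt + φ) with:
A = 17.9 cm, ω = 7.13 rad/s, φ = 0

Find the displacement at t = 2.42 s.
x = A cos(ωt + φ) = 17.9×cos(7.13×2.42 + 0) = -0.4324 cm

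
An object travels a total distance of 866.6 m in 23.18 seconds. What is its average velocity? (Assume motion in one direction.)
v_avg = Δd / Δt = 866.6 / 23.18 = 37.39 m/s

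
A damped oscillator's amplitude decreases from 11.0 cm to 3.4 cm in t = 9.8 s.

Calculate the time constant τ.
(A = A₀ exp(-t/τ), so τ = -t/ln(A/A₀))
A/A₀ = 3.4/11.0 = 0.3091; ln(A/A₀) = -1.174
τ = −t/ln(A/A₀) = −9.8/-1.174 = 8.347 s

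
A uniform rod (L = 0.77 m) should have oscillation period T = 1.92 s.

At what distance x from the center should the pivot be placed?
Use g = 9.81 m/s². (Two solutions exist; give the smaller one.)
T = 2π√((L²/12 + x²)/(gx)). Let c = T²g/(4π²) = 0.916.
x² − cx + L²/12 = 0 → x = (c − √(c² − L²/3))/2 = 0.05755 m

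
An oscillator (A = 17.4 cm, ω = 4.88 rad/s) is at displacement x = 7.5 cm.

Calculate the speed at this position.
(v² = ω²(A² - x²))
v = ω√(A² − x²) = 4.88×√(0.174² − 0.075²) = 0.7662 m/s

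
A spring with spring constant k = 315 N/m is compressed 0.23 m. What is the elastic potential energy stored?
PE = ½kx² = ½×315×0.23² = 8.332 J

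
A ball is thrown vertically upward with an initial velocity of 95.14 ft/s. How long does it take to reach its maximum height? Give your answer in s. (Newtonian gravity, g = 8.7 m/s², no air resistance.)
t_up = v₀/g (with unit conversion) = 3.333 s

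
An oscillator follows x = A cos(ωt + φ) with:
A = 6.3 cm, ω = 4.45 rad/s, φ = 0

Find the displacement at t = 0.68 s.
x = A cos(ωt + φ) = 6.3×cos(4.45×0.68 + 0) = -6.258 cm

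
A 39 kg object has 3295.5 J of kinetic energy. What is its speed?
KE = ½mv² → v = √(2KE/m) = √(2×3295.5/39) = 13.0 m/s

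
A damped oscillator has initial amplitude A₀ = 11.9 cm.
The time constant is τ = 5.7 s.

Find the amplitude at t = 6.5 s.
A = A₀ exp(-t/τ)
A = A₀ exp(−t/τ) = 11.9×exp(−6.5/5.7) = 3.805 cm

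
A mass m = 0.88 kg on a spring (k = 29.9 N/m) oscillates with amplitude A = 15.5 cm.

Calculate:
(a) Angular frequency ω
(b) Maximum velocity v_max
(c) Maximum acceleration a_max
ω = √(k/m) = √(29.9/0.88) = 5.829 rad/s
v_max = ωA = 5.829×0.155 = 0.9035 m/s
a_max = ω²A = 5.829²×0.155 = 5.266 m/s²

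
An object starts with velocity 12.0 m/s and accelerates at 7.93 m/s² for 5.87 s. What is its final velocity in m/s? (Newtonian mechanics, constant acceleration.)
v = v₀ + at = 58.55 m/s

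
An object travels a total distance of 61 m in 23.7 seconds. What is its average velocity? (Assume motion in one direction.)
v_avg = Δd / Δt = 61 / 23.7 = 2.57 m/s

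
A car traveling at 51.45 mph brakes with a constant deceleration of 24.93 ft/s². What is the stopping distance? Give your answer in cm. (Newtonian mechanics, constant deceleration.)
d = v₀² / (2a) (with unit conversion) = 3481.0 cm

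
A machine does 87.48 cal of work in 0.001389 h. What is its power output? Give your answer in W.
P = W/t = 366 J / 5 s = 73.2 W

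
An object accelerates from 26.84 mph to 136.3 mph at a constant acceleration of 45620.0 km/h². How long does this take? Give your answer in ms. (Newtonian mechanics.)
t = (v - v₀)/a (with unit conversion) = 13900.0 ms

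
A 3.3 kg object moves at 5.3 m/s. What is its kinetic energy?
KE = ½mv² = ½×3.3×5.3² = 46.3485 J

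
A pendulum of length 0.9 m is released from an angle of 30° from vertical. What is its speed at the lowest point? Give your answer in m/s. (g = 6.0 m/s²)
h = L(1 − cosθ) = 0.9×(1 − cos30°) = 0.1206 m
v = √(2gh) = √(2×6.0×0.1206) = 1.203 m/s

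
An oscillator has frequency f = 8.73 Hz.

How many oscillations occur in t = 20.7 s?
n = f×t = 8.73×20.7 = 180.7 oscillations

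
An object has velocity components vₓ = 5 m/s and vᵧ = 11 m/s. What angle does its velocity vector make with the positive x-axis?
θ = arctan(vᵧ/vₓ) = arctan(11/5) = 65.56°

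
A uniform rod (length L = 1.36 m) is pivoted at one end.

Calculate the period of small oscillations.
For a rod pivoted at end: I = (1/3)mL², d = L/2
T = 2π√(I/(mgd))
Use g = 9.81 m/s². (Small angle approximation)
I/m = (1/3)L² = 0.6165 m²; d = L/2 = 0.68 m
T = 2π√(I/(mgd)) = 2π√(0.6165/(9.81×0.68)) = 1.91 s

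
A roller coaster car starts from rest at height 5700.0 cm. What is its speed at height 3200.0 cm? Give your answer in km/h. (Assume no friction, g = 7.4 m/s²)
mgh₁ = ½mv₂² + mgh₂ → v₂ = √(2g(h₁−h₂)) = √(2×7.4×(57−32)) = 19.24 m/s = 69.25 km/h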